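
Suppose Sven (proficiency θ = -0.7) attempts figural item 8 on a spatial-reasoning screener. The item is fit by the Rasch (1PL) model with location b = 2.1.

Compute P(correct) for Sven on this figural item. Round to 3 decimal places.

P(θ) = 1 / (1 + exp(−(θ − b)))
Exponent: (-0.7 − 2.1) = -2.8000
1/(1 + e^{2.8000}) = 0.0573
P = 0.0573

0.057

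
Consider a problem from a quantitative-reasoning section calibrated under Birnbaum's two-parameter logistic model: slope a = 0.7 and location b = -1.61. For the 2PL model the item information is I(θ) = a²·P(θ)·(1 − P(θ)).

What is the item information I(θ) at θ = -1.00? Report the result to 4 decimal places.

0.1171

P = 1/(1+e^{-0.4270}) = 0.6052
P(1−P) = 0.6052 × 0.3948 = 0.2389
I = a² × P(1−P) = 0.7² × 0.2389 = 0.11708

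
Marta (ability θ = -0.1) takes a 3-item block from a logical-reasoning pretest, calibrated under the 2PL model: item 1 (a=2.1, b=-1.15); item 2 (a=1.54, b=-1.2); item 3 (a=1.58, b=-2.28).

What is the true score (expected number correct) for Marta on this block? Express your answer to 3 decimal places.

2.715

P(θ) = 1 / (1 + exp(−a(θ − b)))
P_1 = 1/(1+e^{-2.2050}) = 0.9007
P_2 = 1/(1+e^{-1.6940}) = 0.8447
P_3 = 1/(1+e^{-3.4444}) = 0.9691
E[score] = 0.9007 + 0.8447 + 0.9691 = 2.7145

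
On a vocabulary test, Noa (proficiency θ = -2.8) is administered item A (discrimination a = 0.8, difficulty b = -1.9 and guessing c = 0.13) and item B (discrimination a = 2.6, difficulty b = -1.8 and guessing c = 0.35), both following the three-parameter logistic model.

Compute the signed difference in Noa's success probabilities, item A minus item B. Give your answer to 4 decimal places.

0.0199

P(θ) = c + (1 − c) · 1 / (1 + exp(−a(θ − b)))
P_A = 0.4148
P_B = 0.3949
P_A − P_B = 0.0199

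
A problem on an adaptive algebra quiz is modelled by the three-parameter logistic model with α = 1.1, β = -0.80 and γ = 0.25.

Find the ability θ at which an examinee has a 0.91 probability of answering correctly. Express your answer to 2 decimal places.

P(θ) = γ + (1 − γ) · 1 / (1 + exp(−α(θ − β)))
Remove guessing floor: (0.91 − 0.25)/(1 − 0.25) = 0.8800
logit = ln(0.8800/0.1200) = 1.9924
θ = β + logit/(α) = -0.80 + 1.9924/1.1000 = 1.0113

1.01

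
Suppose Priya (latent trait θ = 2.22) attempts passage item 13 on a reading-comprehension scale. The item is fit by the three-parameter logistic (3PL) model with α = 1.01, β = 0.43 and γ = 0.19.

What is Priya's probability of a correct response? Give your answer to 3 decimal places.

0.886

P(θ) = γ + (1 − γ) · 1 / (1 + exp(−α(θ − β)))
Exponent: 1.01 × (2.22 − 0.43) = 1.8079
1/(1 + e^{-1.8079}) = 0.8591
P = 0.19 + 0.81 × 0.8591 = 0.8859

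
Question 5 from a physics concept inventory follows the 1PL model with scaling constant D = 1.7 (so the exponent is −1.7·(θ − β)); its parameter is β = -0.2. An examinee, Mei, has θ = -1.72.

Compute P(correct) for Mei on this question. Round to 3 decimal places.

P(θ) = 1 / (1 + exp(−D·(θ − β)))
Exponent: 1.7 × (-1.72 − (-0.2)) = -2.5840
1/(1 + e^{2.5840}) = 0.0702
P = 0.0702

0.070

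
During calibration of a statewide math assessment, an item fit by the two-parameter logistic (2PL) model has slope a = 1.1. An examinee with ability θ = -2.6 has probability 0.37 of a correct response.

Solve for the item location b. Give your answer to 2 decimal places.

-2.12

P(θ) = 1 / (1 + exp(−a(θ − b)))
logit(0.37) = ln(0.37/0.63) = -0.5322
b = θ − logit/(a) = -2.6 − (-0.5322)/1.1000 = -2.1162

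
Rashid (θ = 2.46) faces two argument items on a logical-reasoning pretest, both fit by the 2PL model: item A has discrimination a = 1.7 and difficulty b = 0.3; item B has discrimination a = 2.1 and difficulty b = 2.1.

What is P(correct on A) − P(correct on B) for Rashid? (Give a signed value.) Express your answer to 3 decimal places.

0.295

P(θ) = 1 / (1 + exp(−a(θ − b)))
P_A = 0.9752
P_B = 0.6805
P_A − P_B = 0.2947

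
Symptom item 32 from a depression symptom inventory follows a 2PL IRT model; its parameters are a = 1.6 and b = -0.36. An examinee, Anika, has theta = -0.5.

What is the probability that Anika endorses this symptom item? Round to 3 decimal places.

0.444

P(theta) = 1 / (1 + exp(−a(theta − b)))
Exponent: 1.6 × (-0.5 − (-0.36)) = -0.2240
1/(1 + e^{0.2240}) = 0.4442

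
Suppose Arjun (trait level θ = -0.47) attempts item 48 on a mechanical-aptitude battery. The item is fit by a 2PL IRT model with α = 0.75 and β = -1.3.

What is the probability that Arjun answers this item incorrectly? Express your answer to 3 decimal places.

0.349

P(θ) = 1 / (1 + exp(−α(θ − β)))
Exponent: 0.75 × (-0.47 − (-1.3)) = 0.6225
1/(1 + e^{-0.6225}) = 0.6508
P(incorrect) = 1 − 0.6508 = 0.3492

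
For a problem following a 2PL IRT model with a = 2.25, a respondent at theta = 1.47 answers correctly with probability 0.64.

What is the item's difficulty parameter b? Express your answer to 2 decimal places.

1.21

P(theta) = 1 / (1 + exp(−a(theta − b)))
logit(0.64) = ln(0.64/0.36) = 0.5754
b = theta − logit/(a) = 1.47 − 0.5754/2.2500 = 1.2143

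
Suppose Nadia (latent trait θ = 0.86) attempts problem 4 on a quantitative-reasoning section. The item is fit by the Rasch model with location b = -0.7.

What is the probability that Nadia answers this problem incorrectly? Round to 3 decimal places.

0.174

P(θ) = 1 / (1 + exp(−(θ − b)))
Exponent: (0.86 − (-0.7)) = 1.5600
1/(1 + e^{-1.5600}) = 0.8264
P = 0.8264
P(incorrect) = 1 − 0.8264 = 0.1736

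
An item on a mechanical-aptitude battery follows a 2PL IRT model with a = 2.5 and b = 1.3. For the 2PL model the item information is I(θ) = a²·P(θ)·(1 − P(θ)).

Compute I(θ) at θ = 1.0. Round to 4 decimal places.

1.3618

P = 1/(1+e^{0.7500}) = 0.3208
P(1−P) = 0.3208 × 0.6792 = 0.2179
I = a² × P(1−P) = 2.5² × 0.2179 = 1.36184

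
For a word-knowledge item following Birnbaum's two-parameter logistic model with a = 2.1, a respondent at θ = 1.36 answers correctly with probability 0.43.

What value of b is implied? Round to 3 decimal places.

1.494

P(θ) = 1 / (1 + exp(−a(θ − b)))
logit(0.43) = ln(0.43/0.57) = -0.2819
b = θ − logit/(a) = 1.36 − (-0.2819)/2.1000 = 1.4942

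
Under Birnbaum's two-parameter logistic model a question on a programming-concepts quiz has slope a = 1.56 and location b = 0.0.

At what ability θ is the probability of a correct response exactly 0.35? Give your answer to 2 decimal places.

-0.40

P(θ) = 1 / (1 + exp(−a(θ − b)))
logit = ln(0.3500/0.6500) = -0.6190
θ = b + logit/(a) = 0.0 + (-0.6190)/1.5600 = -0.3968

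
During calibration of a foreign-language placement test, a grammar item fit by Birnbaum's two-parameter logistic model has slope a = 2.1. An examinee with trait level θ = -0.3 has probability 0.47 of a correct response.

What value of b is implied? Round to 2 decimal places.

-0.24

P(θ) = 1 / (1 + exp(−a(θ − b)))
logit(0.47) = ln(0.47/0.53) = -0.1201
b = θ − logit/(a) = -0.3 − (-0.1201)/2.1000 = -0.2428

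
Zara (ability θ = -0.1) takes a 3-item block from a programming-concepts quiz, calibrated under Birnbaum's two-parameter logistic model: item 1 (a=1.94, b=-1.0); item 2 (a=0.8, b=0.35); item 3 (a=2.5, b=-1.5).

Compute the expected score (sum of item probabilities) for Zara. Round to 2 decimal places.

2.23

P(θ) = 1 / (1 + exp(−a(θ − b)))
P_1 = 1/(1+e^{-1.7460}) = 0.8514
P_2 = 1/(1+e^{0.3600}) = 0.4110
P_3 = 1/(1+e^{-3.5000}) = 0.9707
E[score] = 0.8514 + 0.4110 + 0.9707 = 2.2331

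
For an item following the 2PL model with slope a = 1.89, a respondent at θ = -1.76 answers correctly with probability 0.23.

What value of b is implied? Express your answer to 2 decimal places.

-1.12

P(θ) = 1 / (1 + exp(−a(θ − b)))
logit(0.23) = ln(0.23/0.77) = -1.2083
b = θ − logit/(a) = -1.76 − (-1.2083)/1.8900 = -1.1207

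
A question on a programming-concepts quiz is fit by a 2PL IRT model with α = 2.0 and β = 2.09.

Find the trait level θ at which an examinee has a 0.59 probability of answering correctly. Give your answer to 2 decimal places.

2.27

P(θ) = 1 / (1 + exp(−α(θ − β)))
logit = ln(0.5900/0.4100) = 0.3640
θ = β + logit/(α) = 2.09 + 0.3640/2.0000 = 2.2720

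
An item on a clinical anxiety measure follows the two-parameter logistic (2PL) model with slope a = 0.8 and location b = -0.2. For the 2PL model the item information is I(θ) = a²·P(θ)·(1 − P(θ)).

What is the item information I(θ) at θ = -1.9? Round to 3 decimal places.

0.104

P = 1/(1+e^{1.3600}) = 0.2042
P(1−P) = 0.2042 × 0.7958 = 0.1625
I = a² × P(1−P) = 0.8² × 0.1625 = 0.10402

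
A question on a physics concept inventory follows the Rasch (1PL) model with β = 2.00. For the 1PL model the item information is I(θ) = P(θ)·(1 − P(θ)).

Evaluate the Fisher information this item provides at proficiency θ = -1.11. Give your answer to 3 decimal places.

P = 1/(1+e^{3.1100}) = 0.0427
P(1−P) = 0.0427 × 0.9573 = 0.0409
I = P(1−P) = 0.04087

0.041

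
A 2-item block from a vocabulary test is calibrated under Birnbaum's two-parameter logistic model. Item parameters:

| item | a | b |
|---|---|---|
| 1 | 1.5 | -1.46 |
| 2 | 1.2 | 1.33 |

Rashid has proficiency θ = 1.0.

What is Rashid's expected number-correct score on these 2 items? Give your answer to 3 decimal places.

1.378

P(θ) = 1 / (1 + exp(−a(θ − b)))
P_1 = 1/(1+e^{-3.6900}) = 0.9756
P_2 = 1/(1+e^{0.3960}) = 0.4023
E[score] = 0.9756 + 0.4023 = 1.3779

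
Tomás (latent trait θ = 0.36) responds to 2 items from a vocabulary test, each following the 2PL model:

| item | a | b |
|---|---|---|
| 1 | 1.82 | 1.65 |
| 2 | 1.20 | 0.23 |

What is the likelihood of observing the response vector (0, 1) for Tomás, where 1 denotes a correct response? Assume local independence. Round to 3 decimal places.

P(θ) = 1 / (1 + exp(−a(θ − b)))
P_1 = 1/(1+e^{2.3478}) = 0.0872
P_2 = 1/(1+e^{-0.1560}) = 0.5389
L = (1−P_1) × P_2 = 0.9128 × 0.5389 = 0.49191

0.492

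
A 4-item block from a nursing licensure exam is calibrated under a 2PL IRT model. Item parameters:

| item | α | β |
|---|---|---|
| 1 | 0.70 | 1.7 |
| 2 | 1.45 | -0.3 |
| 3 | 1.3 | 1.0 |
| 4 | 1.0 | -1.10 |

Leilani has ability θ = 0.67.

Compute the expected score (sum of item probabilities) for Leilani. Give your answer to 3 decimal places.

P(θ) = 1 / (1 + exp(−α(θ − β)))
P_1 = 1/(1+e^{0.7210}) = 0.3272
P_2 = 1/(1+e^{-1.4065}) = 0.8032
P_3 = 1/(1+e^{0.4290}) = 0.3944
P_4 = 1/(1+e^{-1.7700}) = 0.8545
E[score] = 0.3272 + 0.8032 + 0.3944 + 0.8545 = 2.3792

2.379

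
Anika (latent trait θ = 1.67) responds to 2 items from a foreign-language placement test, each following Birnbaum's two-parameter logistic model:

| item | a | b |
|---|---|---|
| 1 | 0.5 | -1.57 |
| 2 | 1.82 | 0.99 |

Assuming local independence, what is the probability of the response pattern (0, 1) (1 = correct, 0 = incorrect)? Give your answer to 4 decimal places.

P(θ) = 1 / (1 + exp(−a(θ − b)))
P_1 = 1/(1+e^{-1.6200}) = 0.8348
P_2 = 1/(1+e^{-1.2376}) = 0.7751
L = (1−P_1) × P_2 = 0.1652 × 0.7751 = 0.12806

0.1281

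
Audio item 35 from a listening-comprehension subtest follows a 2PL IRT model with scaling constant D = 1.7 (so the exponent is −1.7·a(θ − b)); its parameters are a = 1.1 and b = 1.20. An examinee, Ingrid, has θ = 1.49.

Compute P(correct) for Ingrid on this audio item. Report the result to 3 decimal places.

P(θ) = 1 / (1 + exp(−D·a(θ − b)))
Exponent: 1.7 × 1.1 × (1.49 − 1.20) = 0.5423
1/(1 + e^{-0.5423}) = 0.6323
P = 0.6323

0.632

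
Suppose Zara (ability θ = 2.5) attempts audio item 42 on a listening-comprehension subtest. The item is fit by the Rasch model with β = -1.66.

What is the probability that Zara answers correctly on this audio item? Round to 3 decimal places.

P(θ) = 1 / (1 + exp(−(θ − β)))
Exponent: (2.5 − (-1.66)) = 4.1600
1/(1 + e^{-4.1600}) = 0.9846
P = 0.9846

0.985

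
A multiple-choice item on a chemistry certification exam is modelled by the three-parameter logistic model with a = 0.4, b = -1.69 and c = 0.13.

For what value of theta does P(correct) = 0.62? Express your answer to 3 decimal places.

P(theta) = c + (1 − c) · 1 / (1 + exp(−a(theta − b)))
Remove guessing floor: (0.62 − 0.13)/(1 − 0.13) = 0.5632
logit = ln(0.5632/0.4368) = 0.2542
theta = b + logit/(a) = -1.69 + 0.2542/0.4000 = -1.0544

-1.054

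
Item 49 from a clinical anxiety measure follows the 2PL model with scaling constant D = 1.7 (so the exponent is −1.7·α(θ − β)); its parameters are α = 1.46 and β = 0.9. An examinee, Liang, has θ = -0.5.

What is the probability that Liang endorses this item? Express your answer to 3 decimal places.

P(θ) = 1 / (1 + exp(−D·α(θ − β)))
Exponent: 1.7 × 1.46 × (-0.5 − 0.9) = -3.4748
1/(1 + e^{3.4748}) = 0.0300
P = 0.0300

0.030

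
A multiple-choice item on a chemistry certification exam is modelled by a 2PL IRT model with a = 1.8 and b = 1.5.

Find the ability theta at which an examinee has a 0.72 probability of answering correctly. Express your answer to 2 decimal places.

P(theta) = 1 / (1 + exp(−a(theta − b)))
logit = ln(0.7200/0.2800) = 0.9445
theta = b + logit/(a) = 1.5 + 0.9445/1.8000 = 2.0247

2.02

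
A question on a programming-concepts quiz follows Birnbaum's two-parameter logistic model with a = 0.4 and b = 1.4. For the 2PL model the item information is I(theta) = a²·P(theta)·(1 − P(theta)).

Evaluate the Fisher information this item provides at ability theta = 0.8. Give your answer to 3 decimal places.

0.039

P = 1/(1+e^{0.2400}) = 0.4403
P(1−P) = 0.4403 × 0.5597 = 0.2464
I = a² × P(1−P) = 0.4² × 0.2464 = 0.03943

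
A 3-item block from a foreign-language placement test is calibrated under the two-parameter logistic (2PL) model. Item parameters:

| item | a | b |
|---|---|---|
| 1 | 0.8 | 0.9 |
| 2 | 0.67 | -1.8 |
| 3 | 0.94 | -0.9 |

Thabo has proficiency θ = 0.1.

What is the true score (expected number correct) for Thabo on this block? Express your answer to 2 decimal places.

P(θ) = 1 / (1 + exp(−a(θ − b)))
P_1 = 1/(1+e^{0.6400}) = 0.3452
P_2 = 1/(1+e^{-1.2730}) = 0.7813
P_3 = 1/(1+e^{-0.9400}) = 0.7191
E[score] = 0.3452 + 0.7813 + 0.7191 = 1.8456

1.85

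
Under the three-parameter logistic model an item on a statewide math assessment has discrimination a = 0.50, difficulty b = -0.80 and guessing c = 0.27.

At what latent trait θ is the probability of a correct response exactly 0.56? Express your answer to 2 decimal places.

P(θ) = c + (1 − c) · 1 / (1 + exp(−a(θ − b)))
Remove guessing floor: (0.56 − 0.27)/(1 − 0.27) = 0.3973
logit = ln(0.3973/0.6027) = -0.4169
θ = b + logit/(a) = -0.80 + (-0.4169)/0.5000 = -1.6338

-1.63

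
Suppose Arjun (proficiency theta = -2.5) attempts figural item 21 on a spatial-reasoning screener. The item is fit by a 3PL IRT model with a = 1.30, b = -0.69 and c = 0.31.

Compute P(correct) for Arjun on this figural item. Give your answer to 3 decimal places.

0.370

P(theta) = c + (1 − c) · 1 / (1 + exp(−a(theta − b)))
Exponent: 1.30 × (-2.5 − (-0.69)) = -2.3530
1/(1 + e^{2.3530}) = 0.0868
P = 0.31 + 0.69 × 0.0868 = 0.3699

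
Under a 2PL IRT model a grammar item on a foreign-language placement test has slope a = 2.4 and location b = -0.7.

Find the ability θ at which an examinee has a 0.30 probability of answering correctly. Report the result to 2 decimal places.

-1.05

P(θ) = 1 / (1 + exp(−a(θ − b)))
logit = ln(0.3000/0.7000) = -0.8473
θ = b + logit/(a) = -0.7 + (-0.8473)/2.4000 = -1.0530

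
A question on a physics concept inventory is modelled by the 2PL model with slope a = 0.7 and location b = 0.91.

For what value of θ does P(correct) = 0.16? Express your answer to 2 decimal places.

-1.46

P(θ) = 1 / (1 + exp(−a(θ − b)))
logit = ln(0.1600/0.8400) = -1.6582
θ = b + logit/(a) = 0.91 + (-1.6582)/0.7000 = -1.4589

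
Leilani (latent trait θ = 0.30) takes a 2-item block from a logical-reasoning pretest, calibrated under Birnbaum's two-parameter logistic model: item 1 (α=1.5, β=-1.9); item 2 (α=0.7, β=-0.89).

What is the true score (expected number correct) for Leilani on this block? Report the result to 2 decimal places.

1.66

P(θ) = 1 / (1 + exp(−α(θ − β)))
P_1 = 1/(1+e^{-3.3000}) = 0.9644
P_2 = 1/(1+e^{-0.8330}) = 0.6970
E[score] = 0.9644 + 0.6970 = 1.6614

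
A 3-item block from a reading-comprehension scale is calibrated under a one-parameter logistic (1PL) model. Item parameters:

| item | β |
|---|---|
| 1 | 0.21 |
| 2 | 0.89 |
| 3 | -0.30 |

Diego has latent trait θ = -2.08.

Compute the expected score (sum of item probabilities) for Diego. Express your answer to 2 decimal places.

P(θ) = 1 / (1 + exp(−(θ − β)))
P_1 = 1/(1+e^{2.2900}) = 0.0920
P_2 = 1/(1+e^{2.9700}) = 0.0488
P_3 = 1/(1+e^{1.7800}) = 0.1443
E[score] = 0.0920 + 0.0488 + 0.1443 = 0.2851

0.29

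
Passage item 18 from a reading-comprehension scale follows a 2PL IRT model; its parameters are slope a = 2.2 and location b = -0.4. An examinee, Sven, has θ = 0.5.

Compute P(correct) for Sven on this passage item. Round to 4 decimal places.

0.8787

P(θ) = 1 / (1 + exp(−a(θ − b)))
Exponent: 2.2 × (0.5 − (-0.4)) = 1.9800
1/(1 + e^{-1.9800}) = 0.8787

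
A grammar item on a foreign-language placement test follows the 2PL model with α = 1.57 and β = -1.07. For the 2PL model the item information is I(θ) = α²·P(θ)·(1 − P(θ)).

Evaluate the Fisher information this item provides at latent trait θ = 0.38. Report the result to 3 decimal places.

0.208

P = 1/(1+e^{-2.2765}) = 0.9069
P(1−P) = 0.9069 × 0.0931 = 0.0844
I = α² × P(1−P) = 1.57² × 0.0844 = 0.20809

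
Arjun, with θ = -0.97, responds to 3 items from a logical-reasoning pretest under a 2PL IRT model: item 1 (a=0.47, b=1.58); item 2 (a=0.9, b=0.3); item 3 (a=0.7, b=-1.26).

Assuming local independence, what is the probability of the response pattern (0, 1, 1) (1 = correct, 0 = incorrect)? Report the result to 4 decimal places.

0.1023

P(θ) = 1 / (1 + exp(−a(θ − b)))
P_1 = 1/(1+e^{1.1985}) = 0.2317
P_2 = 1/(1+e^{1.1430}) = 0.2418
P_3 = 1/(1+e^{-0.2030}) = 0.5506
L = (1−P_1) × P_2 × P_3 = 0.7683 × 0.2418 × 0.5506 = 0.10226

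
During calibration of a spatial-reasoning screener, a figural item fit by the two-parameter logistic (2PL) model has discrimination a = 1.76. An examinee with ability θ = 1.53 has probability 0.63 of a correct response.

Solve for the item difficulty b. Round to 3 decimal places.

P(θ) = 1 / (1 + exp(−a(θ − b)))
logit(0.63) = ln(0.63/0.37) = 0.5322
b = θ − logit/(a) = 1.53 − 0.5322/1.7600 = 1.2276

1.228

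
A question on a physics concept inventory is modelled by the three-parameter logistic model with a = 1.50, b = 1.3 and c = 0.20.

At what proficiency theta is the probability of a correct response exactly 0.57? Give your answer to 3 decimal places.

1.200

P(theta) = c + (1 − c) · 1 / (1 + exp(−a(theta − b)))
Remove guessing floor: (0.57 − 0.20)/(1 − 0.20) = 0.4625
logit = ln(0.4625/0.5375) = -0.1503
theta = b + logit/(a) = 1.3 + (-0.1503)/1.5000 = 1.1998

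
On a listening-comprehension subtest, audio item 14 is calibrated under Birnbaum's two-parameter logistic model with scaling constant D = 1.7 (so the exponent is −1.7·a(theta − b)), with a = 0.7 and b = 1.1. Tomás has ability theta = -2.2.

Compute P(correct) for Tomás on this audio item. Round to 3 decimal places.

P(theta) = 1 / (1 + exp(−D·a(theta − b)))
Exponent: 1.7 × 0.7 × (-2.2 − 1.1) = -3.9270
1/(1 + e^{3.9270}) = 0.0193
P = 0.0193

0.019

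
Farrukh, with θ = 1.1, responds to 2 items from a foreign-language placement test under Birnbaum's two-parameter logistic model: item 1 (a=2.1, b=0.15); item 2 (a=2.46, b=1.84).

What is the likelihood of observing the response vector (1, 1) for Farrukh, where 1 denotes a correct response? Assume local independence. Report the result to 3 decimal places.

P(θ) = 1 / (1 + exp(−a(θ − b)))
P_1 = 1/(1+e^{-1.9950}) = 0.8803
P_2 = 1/(1+e^{1.8204}) = 0.1394
L = P_1 × P_2 = 0.8803 × 0.1394 = 0.12270

0.123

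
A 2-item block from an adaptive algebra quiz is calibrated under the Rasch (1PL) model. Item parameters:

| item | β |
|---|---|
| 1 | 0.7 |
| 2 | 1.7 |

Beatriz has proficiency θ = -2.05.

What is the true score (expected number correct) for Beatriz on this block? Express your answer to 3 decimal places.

P(θ) = 1 / (1 + exp(−(θ − β)))
P_1 = 1/(1+e^{2.7500}) = 0.0601
P_2 = 1/(1+e^{3.7500}) = 0.0230
E[score] = 0.0601 + 0.0230 = 0.0831

0.083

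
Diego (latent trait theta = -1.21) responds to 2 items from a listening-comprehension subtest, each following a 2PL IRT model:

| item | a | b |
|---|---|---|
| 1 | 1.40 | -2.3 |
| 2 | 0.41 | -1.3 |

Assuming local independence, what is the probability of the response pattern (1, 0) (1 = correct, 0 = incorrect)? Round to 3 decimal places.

P(theta) = 1 / (1 + exp(−a(theta − b)))
P_1 = 1/(1+e^{-1.5260}) = 0.8214
P_2 = 1/(1+e^{-0.0369}) = 0.5092
L = P_1 × (1−P_2) = 0.8214 × 0.4908 = 0.40313

0.403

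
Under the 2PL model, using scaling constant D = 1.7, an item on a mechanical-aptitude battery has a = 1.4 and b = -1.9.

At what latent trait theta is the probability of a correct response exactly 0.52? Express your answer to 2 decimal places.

-1.87

P(theta) = 1 / (1 + exp(−D·a(theta − b)))
logit = ln(0.5200/0.4800) = 0.0800
theta = b + logit/(1.7·a) = -1.9 + 0.0800/2.3800 = -1.8664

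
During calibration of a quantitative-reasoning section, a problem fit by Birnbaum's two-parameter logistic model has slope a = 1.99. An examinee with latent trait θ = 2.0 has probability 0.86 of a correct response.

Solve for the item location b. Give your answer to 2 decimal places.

1.09

P(θ) = 1 / (1 + exp(−a(θ − b)))
logit(0.86) = ln(0.86/0.14) = 1.8153
b = θ − logit/(a) = 2.0 − 1.8153/1.9900 = 1.0878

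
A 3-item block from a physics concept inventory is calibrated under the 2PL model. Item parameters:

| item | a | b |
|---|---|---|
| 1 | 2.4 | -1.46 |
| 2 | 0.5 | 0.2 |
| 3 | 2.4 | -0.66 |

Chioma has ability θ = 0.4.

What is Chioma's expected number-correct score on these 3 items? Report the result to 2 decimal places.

P(θ) = 1 / (1 + exp(−a(θ − b)))
P_1 = 1/(1+e^{-4.4640}) = 0.9886
P_2 = 1/(1+e^{-0.1000}) = 0.5250
P_3 = 1/(1+e^{-2.5440}) = 0.9272
E[score] = 0.9886 + 0.5250 + 0.9272 = 2.4408

2.44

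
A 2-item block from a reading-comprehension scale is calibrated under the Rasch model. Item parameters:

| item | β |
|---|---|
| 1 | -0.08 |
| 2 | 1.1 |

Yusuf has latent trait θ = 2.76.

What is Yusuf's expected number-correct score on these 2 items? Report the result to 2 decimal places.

1.79

P(θ) = 1 / (1 + exp(−(θ − β)))
P_1 = 1/(1+e^{-2.8400}) = 0.9448
P_2 = 1/(1+e^{-1.6600}) = 0.8402
E[score] = 0.9448 + 0.8402 = 1.7850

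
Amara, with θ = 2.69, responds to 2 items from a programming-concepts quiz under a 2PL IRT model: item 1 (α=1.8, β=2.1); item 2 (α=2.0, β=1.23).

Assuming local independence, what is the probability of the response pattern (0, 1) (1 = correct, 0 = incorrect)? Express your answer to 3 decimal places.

0.244

P(θ) = 1 / (1 + exp(−α(θ − β)))
P_1 = 1/(1+e^{-1.0620}) = 0.7431
P_2 = 1/(1+e^{-2.9200}) = 0.9488
L = (1−P_1) × P_2 = 0.2569 × 0.9488 = 0.24378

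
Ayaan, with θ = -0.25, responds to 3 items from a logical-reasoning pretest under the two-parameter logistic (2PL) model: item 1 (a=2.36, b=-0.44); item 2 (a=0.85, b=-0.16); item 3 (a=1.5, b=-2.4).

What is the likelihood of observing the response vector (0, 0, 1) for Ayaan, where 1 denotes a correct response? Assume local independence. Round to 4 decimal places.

P(θ) = 1 / (1 + exp(−a(θ − b)))
P_1 = 1/(1+e^{-0.4484}) = 0.6103
P_2 = 1/(1+e^{0.0765}) = 0.4809
P_3 = 1/(1+e^{-3.2250}) = 0.9618
L = (1−P_1) × (1−P_2) × P_3 = 0.3897 × 0.5191 × 0.9618 = 0.19458

0.1946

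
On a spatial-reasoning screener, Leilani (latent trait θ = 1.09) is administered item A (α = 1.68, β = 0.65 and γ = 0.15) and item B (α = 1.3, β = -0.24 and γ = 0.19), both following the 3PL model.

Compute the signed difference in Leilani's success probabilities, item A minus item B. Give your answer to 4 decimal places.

-0.1526

P(θ) = γ + (1 − γ) · 1 / (1 + exp(−α(θ − β)))
P_A = 0.7253
P_B = 0.8779
P_A − P_B = -0.1526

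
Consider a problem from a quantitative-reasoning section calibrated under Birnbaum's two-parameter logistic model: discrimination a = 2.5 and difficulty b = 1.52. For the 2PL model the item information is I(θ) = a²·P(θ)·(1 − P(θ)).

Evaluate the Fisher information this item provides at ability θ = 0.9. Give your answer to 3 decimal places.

0.903

P = 1/(1+e^{1.5500}) = 0.1751
P(1−P) = 0.1751 × 0.8249 = 0.1444
I = a² × P(1−P) = 2.5² × 0.1444 = 0.90269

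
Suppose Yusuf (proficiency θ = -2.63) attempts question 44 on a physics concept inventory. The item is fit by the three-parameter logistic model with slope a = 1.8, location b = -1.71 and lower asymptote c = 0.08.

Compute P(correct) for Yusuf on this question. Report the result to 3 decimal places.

P(θ) = c + (1 − c) · 1 / (1 + exp(−a(θ − b)))
Exponent: 1.8 × (-2.63 − (-1.71)) = -1.6560
1/(1 + e^{1.6560}) = 0.1603
P = 0.08 + 0.92 × 0.1603 = 0.2275

0.227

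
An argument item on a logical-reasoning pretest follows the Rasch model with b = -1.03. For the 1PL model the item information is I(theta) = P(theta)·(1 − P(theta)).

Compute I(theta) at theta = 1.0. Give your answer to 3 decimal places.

P = 1/(1+e^{-2.0300}) = 0.8839
P(1−P) = 0.8839 × 0.1161 = 0.1026
I = P(1−P) = 0.10261

0.103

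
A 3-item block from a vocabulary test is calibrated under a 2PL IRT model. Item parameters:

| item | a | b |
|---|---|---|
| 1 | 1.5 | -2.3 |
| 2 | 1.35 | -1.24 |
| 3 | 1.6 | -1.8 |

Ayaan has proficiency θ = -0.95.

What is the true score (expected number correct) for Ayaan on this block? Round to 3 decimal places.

2.276

P(θ) = 1 / (1 + exp(−a(θ − b)))
P_1 = 1/(1+e^{-2.0250}) = 0.8834
P_2 = 1/(1+e^{-0.3915}) = 0.5966
P_3 = 1/(1+e^{-1.3600}) = 0.7958
E[score] = 0.8834 + 0.5966 + 0.7958 = 2.2758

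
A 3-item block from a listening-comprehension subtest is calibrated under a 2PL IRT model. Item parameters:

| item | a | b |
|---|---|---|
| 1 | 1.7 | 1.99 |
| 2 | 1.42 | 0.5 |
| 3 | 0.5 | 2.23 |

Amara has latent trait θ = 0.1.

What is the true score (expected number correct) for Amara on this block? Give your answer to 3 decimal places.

0.657

P(θ) = 1 / (1 + exp(−a(θ − b)))
P_1 = 1/(1+e^{3.2130}) = 0.0387
P_2 = 1/(1+e^{0.5680}) = 0.3617
P_3 = 1/(1+e^{1.0650}) = 0.2564
E[score] = 0.0387 + 0.3617 + 0.2564 = 0.6567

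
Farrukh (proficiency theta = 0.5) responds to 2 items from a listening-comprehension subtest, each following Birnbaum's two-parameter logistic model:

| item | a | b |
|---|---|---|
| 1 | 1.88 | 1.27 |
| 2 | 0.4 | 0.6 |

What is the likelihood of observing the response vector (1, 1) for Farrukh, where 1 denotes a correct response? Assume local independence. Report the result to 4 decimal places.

P(theta) = 1 / (1 + exp(−a(theta − b)))
P_1 = 1/(1+e^{1.4476}) = 0.1904
P_2 = 1/(1+e^{0.0400}) = 0.4900
L = P_1 × P_2 = 0.1904 × 0.4900 = 0.09328

0.0933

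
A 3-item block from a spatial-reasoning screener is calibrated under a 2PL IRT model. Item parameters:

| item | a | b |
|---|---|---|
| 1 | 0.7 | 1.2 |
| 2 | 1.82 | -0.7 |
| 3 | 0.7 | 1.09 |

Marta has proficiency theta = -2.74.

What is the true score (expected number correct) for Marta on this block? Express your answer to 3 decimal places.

P(theta) = 1 / (1 + exp(−a(theta − b)))
P_1 = 1/(1+e^{2.7580}) = 0.0596
P_2 = 1/(1+e^{3.7128}) = 0.0238
P_3 = 1/(1+e^{2.6810}) = 0.0641
E[score] = 0.0596 + 0.0238 + 0.0641 = 0.1476

0.148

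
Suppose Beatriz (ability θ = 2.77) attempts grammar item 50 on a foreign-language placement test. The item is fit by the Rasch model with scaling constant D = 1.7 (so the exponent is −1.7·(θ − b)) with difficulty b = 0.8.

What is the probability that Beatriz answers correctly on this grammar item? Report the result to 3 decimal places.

0.966

P(θ) = 1 / (1 + exp(−D·(θ − b)))
Exponent: 1.7 × (2.77 − 0.8) = 3.3490
1/(1 + e^{-3.3490}) = 0.9661
P = 0.9661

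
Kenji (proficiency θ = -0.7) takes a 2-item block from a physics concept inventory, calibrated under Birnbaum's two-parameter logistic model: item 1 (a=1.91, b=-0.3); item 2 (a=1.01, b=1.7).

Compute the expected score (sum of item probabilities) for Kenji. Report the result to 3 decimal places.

P(θ) = 1 / (1 + exp(−a(θ − b)))
P_1 = 1/(1+e^{0.7640}) = 0.3178
P_2 = 1/(1+e^{2.4240}) = 0.0814
E[score] = 0.3178 + 0.0814 = 0.3991

0.399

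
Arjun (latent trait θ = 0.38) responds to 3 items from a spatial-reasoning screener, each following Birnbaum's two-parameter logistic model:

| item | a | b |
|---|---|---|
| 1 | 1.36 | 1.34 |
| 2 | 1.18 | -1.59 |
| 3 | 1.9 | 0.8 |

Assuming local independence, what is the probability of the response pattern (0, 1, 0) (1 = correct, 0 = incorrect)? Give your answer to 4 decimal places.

0.4942

P(θ) = 1 / (1 + exp(−a(θ − b)))
P_1 = 1/(1+e^{1.3056}) = 0.2132
P_2 = 1/(1+e^{-2.3246}) = 0.9109
P_3 = 1/(1+e^{0.7980}) = 0.3105
L = (1−P_1) × P_2 × (1−P_3) = 0.7868 × 0.9109 × 0.6895 = 0.49418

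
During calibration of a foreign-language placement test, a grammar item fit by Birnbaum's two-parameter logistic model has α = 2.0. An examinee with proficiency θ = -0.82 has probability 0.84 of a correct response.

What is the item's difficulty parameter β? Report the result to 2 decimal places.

P(θ) = 1 / (1 + exp(−α(θ − β)))
logit(0.84) = ln(0.84/0.16) = 1.6582
β = θ − logit/(α) = -0.82 − 1.6582/2.0000 = -1.6491

-1.65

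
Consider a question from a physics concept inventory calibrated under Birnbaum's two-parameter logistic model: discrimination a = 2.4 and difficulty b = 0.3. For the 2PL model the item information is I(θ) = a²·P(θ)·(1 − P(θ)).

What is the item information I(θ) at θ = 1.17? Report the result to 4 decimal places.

P = 1/(1+e^{-2.0880}) = 0.8897
P(1−P) = 0.8897 × 0.1103 = 0.0981
I = a² × P(1−P) = 2.4² × 0.0981 = 0.56511

0.5651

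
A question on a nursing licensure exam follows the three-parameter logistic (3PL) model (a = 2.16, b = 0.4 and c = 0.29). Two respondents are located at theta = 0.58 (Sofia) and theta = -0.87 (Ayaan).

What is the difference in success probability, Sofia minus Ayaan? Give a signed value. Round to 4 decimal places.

0.3802

P(theta) = c + (1 − c) · 1 / (1 + exp(−a(theta − b)))
P(Sofia) = 0.7132  [exponent 0.3888]
P(Ayaan) = 0.3329  [exponent -2.7432]
Difference = 0.7132 − 0.3329 = 0.3802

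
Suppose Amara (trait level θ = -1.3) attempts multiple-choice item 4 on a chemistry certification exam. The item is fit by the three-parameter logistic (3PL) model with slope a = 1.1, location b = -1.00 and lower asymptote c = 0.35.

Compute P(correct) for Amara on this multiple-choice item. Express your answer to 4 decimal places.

P(θ) = c + (1 − c) · 1 / (1 + exp(−a(θ − b)))
Exponent: 1.1 × (-1.3 − (-1.00)) = -0.3300
1/(1 + e^{0.3300}) = 0.4182
P = 0.35 + 0.65 × 0.4182 = 0.6219

0.6219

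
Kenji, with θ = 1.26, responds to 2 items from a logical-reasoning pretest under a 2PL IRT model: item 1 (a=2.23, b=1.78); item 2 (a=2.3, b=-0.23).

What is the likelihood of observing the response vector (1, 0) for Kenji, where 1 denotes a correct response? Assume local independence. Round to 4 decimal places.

P(θ) = 1 / (1 + exp(−a(θ − b)))
P_1 = 1/(1+e^{1.1596}) = 0.2387
P_2 = 1/(1+e^{-3.4270}) = 0.9685
L = P_1 × (1−P_2) = 0.2387 × 0.0315 = 0.00751

0.0075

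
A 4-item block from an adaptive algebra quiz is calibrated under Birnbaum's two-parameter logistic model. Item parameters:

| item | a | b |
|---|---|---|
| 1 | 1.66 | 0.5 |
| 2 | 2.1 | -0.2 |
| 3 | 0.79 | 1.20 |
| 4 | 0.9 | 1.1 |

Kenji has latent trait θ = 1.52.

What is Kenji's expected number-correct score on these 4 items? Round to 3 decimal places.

P(θ) = 1 / (1 + exp(−a(θ − b)))
P_1 = 1/(1+e^{-1.6932}) = 0.8446
P_2 = 1/(1+e^{-3.6120}) = 0.9737
P_3 = 1/(1+e^{-0.2528}) = 0.5629
P_4 = 1/(1+e^{-0.3780}) = 0.5934
E[score] = 0.8446 + 0.9737 + 0.5629 + 0.5934 = 2.9746

2.975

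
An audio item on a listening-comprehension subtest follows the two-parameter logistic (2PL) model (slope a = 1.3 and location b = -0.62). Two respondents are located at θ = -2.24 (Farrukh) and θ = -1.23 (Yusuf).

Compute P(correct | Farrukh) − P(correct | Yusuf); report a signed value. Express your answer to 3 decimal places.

P(θ) = 1 / (1 + exp(−a(θ − b)))
P(Farrukh) = 0.1085  [exponent -2.1060]
P(Yusuf) = 0.3115  [exponent -0.7930]
Difference = 0.1085 − 0.3115 = -0.2030

-0.203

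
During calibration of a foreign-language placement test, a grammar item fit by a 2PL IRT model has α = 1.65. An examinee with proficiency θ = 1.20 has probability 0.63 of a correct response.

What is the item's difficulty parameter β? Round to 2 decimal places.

P(θ) = 1 / (1 + exp(−α(θ − β)))
logit(0.63) = ln(0.63/0.37) = 0.5322
β = θ − logit/(α) = 1.20 − 0.5322/1.6500 = 0.8774

0.88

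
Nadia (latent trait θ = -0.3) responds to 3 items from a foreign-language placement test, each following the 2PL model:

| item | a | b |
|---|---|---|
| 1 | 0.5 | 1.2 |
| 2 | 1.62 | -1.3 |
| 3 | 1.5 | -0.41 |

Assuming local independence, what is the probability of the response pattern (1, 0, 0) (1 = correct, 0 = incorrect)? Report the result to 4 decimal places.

P(θ) = 1 / (1 + exp(−a(θ − b)))
P_1 = 1/(1+e^{0.7500}) = 0.3208
P_2 = 1/(1+e^{-1.6200}) = 0.8348
P_3 = 1/(1+e^{-0.1650}) = 0.5412
L = P_1 × (1−P_2) × (1−P_3) = 0.3208 × 0.1652 × 0.4588 = 0.02432

0.0243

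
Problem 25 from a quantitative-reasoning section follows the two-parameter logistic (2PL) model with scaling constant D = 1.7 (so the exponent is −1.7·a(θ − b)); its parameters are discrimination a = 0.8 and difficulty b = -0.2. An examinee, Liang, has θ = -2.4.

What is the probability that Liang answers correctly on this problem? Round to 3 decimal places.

0.048

P(θ) = 1 / (1 + exp(−D·a(θ − b)))
Exponent: 1.7 × 0.8 × (-2.4 − (-0.2)) = -2.9920
1/(1 + e^{2.9920}) = 0.0478
P = 0.0478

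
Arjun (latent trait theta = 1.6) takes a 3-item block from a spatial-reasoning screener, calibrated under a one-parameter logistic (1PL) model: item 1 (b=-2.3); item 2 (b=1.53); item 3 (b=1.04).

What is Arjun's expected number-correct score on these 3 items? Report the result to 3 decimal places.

P(theta) = 1 / (1 + exp(−(theta − b)))
P_1 = 1/(1+e^{-3.9000}) = 0.9802
P_2 = 1/(1+e^{-0.0700}) = 0.5175
P_3 = 1/(1+e^{-0.5600}) = 0.6365
E[score] = 0.9802 + 0.5175 + 0.6365 = 2.1341

2.134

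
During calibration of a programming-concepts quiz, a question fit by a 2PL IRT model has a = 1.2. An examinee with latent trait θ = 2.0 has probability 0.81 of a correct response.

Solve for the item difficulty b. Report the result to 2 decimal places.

P(θ) = 1 / (1 + exp(−a(θ − b)))
logit(0.81) = ln(0.81/0.19) = 1.4500
b = θ − logit/(a) = 2.0 − 1.4500/1.2000 = 0.7917

0.79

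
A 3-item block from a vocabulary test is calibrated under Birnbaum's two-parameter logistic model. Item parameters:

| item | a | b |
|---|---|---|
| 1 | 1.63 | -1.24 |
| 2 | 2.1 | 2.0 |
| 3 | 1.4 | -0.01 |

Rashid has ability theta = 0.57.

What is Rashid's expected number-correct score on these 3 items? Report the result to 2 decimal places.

1.69

P(theta) = 1 / (1 + exp(−a(theta − b)))
P_1 = 1/(1+e^{-2.9503}) = 0.9503
P_2 = 1/(1+e^{3.0030}) = 0.0473
P_3 = 1/(1+e^{-0.8120}) = 0.6925
E[score] = 0.9503 + 0.0473 + 0.6925 = 1.6901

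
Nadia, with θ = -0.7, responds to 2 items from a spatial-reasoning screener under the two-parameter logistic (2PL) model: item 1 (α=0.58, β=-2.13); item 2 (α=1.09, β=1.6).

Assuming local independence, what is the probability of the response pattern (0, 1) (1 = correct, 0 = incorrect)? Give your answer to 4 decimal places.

0.0229

P(θ) = 1 / (1 + exp(−α(θ − β)))
P_1 = 1/(1+e^{-0.8294}) = 0.6962
P_2 = 1/(1+e^{2.5070}) = 0.0754
L = (1−P_1) × P_2 = 0.3038 × 0.0754 = 0.02289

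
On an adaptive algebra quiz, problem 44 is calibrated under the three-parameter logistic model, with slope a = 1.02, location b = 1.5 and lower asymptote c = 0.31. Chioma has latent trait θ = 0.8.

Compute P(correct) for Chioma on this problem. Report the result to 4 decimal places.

0.5368

P(θ) = c + (1 − c) · 1 / (1 + exp(−a(θ − b)))
Exponent: 1.02 × (0.8 − 1.5) = -0.7140
1/(1 + e^{0.7140}) = 0.3287
P = 0.31 + 0.69 × 0.3287 = 0.5368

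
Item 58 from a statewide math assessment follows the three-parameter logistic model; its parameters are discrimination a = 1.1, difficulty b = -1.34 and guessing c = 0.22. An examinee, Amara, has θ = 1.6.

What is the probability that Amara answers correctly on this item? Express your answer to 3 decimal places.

P(θ) = c + (1 − c) · 1 / (1 + exp(−a(θ − b)))
Exponent: 1.1 × (1.6 − (-1.34)) = 3.2340
1/(1 + e^{-3.2340}) = 0.9621
P = 0.22 + 0.78 × 0.9621 = 0.9704

0.970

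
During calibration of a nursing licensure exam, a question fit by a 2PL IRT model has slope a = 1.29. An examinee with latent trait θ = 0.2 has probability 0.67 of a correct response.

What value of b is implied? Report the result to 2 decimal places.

P(θ) = 1 / (1 + exp(−a(θ − b)))
logit(0.67) = ln(0.67/0.33) = 0.7082
b = θ − logit/(a) = 0.2 − 0.7082/1.2900 = -0.3490

-0.35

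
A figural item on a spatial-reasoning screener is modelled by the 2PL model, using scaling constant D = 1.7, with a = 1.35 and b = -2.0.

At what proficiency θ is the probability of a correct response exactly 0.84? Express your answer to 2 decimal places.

P(θ) = 1 / (1 + exp(−D·a(θ − b)))
logit = ln(0.8400/0.1600) = 1.6582
θ = b + logit/(1.7·a) = -2.0 + 1.6582/2.2950 = -1.2775

-1.28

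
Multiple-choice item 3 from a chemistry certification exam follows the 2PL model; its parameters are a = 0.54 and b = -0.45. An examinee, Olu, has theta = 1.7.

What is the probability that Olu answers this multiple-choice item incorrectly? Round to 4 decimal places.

P(theta) = 1 / (1 + exp(−a(theta − b)))
Exponent: 0.54 × (1.7 − (-0.45)) = 1.1610
1/(1 + e^{-1.1610}) = 0.7615
P(incorrect) = 1 − 0.7615 = 0.2385

0.2385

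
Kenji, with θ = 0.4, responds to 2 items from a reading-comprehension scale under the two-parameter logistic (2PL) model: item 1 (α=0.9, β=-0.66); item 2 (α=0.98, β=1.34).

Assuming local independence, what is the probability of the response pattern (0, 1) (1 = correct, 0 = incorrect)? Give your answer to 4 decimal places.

0.0792

P(θ) = 1 / (1 + exp(−α(θ − β)))
P_1 = 1/(1+e^{-0.9540}) = 0.7219
P_2 = 1/(1+e^{0.9212}) = 0.2847
L = (1−P_1) × P_2 = 0.2781 × 0.2847 = 0.07917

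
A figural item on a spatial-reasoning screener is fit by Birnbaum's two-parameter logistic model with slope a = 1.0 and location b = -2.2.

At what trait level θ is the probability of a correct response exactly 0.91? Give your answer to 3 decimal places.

0.114

P(θ) = 1 / (1 + exp(−a(θ − b)))
logit = ln(0.9100/0.0900) = 2.3136
θ = b + logit/(a) = -2.2 + 2.3136/1.0000 = 0.1136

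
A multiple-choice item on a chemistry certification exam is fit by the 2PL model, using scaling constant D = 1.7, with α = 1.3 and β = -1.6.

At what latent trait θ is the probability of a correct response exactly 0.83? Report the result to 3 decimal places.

P(θ) = 1 / (1 + exp(−D·α(θ − β)))
logit = ln(0.8300/0.1700) = 1.5856
θ = β + logit/(1.7·α) = -1.6 + 1.5856/2.2100 = -0.8825

-0.883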